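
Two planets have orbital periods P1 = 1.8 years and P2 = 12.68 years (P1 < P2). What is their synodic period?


1/P_syn = |1/P1 - 1/P2| = |1/1.8 - 1/12.68| => P_syn = 2.0978

2.0978 years


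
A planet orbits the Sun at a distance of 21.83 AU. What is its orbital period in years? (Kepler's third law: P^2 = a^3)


P = a^(3/2) = 21.83^1.5 = 101.9954

101.9954 years


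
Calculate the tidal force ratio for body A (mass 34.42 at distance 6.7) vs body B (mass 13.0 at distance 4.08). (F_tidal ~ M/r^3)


Ratio = (M1/r1^3) / (M2/r2^3) = (34.42/6.7^3) / (13.0/4.08^3) = 0.5979

0.5979


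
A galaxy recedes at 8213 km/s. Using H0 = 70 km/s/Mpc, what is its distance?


d = v / H0 = 8213 / 70 = 117.3286

117.3286 Mpc


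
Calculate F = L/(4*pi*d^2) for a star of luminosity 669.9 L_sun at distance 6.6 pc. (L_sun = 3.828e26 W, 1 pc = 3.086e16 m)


F = L / (4*pi*d^2) = 2.564e+29 / (4*pi*(2.037e+17)^2) = 4.919e-07

4.919e-07 W/m^2


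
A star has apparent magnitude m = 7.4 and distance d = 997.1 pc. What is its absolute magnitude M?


M = m - 5*log10(d) + 5 = 7.4 - 5*log10(997.1) + 5 = -2.5937

-2.5937


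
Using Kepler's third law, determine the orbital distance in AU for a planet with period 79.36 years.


a = P^(2/3) = 79.36^(2/3) = 18.4672

18.4672 AU


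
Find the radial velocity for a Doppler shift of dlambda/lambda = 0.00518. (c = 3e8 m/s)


v = (dlambda/lambda) * c = 0.00518 * 3e8 = 1.554e+06

1.554e+06 m/s


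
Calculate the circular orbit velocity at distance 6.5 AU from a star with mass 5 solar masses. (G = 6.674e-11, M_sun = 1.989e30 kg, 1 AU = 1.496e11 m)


v = sqrt(GM/r) = sqrt(6.674e-11 * 9.945e+30 / 9.724e+11) = 26126.0059

26126.0059 m/s


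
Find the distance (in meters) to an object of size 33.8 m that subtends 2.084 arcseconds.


D = size / theta_rad, theta_rad = 2.084 * pi/(180*3600) = 1.010e-05, D = 3.345e+06

3.345e+06 m


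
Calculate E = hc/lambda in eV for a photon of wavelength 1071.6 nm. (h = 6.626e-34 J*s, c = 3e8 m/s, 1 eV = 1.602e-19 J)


E = hc/lambda = 6.626e-34 * 3e8 / 1.072e-06 = 1.855e-19 J = 1.1579 eV

1.1579 eV


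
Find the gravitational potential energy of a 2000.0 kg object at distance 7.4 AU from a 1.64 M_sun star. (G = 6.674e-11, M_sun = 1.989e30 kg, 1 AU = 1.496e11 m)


M = 1.64 * 1.989e30 kg = 3.26196e+30 kg; r = 7.4 AU * 1.496e11 m/AU = 1.10704e+12 m. U = -GM*m/r = -(6.674e-11 * 3.26196e+30 * 2000.0) / 1.10704e+12 = -3.933e+11

-3.933e+11 J


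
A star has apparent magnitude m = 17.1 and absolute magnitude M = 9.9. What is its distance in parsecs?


d = 10^((m - M + 5)/5) = 10^((17.1 - 9.9 + 5)/5) = 275.4229

275.4229 pc


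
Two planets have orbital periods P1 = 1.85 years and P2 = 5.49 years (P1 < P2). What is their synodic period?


1/P_syn = |1/P1 - 1/P2| = |1/1.85 - 1/5.49| => P_syn = 2.7902

2.7902 years


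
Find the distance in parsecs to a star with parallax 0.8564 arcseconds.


d = 1/p = 1/0.8564 = 1.1677

1.1677 pc


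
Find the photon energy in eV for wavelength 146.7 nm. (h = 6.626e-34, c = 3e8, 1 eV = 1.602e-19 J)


E = hc/lambda = 6.626e-34 * 3e8 / 1.467e-07 = 1.355e-18 J = 8.4582 eV

8.4582 eV


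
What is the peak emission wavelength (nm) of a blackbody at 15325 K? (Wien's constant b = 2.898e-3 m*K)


lam_max = b / T = 2.898e-3 / 15325 = 1.891e-07 m = 189.1028 nm

189.1028 nm


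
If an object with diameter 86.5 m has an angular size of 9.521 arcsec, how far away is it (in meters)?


D = size / theta_rad, theta_rad = 9.521 * pi/(180*3600) = 4.616e-05, D = 1.874e+06

1.874e+06 m


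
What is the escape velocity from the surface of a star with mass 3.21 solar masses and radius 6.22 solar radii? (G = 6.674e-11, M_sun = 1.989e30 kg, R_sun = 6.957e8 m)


M = 3.21 * 1.989e30 kg = 6.38469e+30 kg; R = 6.22 * 6.957e8 m = 4.327254e+09 m. v_esc = sqrt(2GM/R) = sqrt(2 * 6.674e-11 * 6.38469e+30 / 4.327254e+09) = 443784.1762

443784.1762 m/s


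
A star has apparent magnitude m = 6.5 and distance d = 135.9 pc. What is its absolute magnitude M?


M = m - 5*log10(d) + 5 = 6.5 - 5*log10(135.9) + 5 = 0.8339

0.8339


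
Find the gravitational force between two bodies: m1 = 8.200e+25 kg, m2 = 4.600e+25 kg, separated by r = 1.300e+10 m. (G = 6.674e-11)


F = G*m1*m2/r^2 = 6.674e-11 * 8.200e+25 * 4.600e+25 / (1.300e+10)^2 = 6.674e-11 * 3.772e+51 / 1.690e+20 = 1.490e+21

1.490e+21 N


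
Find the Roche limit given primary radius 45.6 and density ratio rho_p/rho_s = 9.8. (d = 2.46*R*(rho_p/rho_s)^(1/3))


d_Roche = 2.46 * 45.6 * 9.8^(1/3) = 240.0538

240.0538


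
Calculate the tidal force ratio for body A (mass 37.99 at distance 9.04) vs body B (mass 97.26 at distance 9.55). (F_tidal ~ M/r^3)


Ratio = (M1/r1^3) / (M2/r2^3) = (37.99/9.04^3) / (97.26/9.55^3) = 0.4605

0.4605


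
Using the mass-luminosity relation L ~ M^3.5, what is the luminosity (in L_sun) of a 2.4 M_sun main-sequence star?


L/L_sun = (M/M_sun)^3.5 = 2.4^3.5 = 21.416

21.416 L_sun


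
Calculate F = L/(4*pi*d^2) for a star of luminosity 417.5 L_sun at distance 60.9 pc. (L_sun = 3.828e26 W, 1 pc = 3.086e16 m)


F = L / (4*pi*d^2) = 1.598e+29 / (4*pi*(1.879e+18)^2) = 3.601e-09

3.601e-09 W/m^2


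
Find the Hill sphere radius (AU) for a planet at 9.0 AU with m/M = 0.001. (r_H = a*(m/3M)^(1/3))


r_H = a * (m/3M)^(1/3) = 9.0 * (0.001/3)^(1/3) = 0.624

0.624 AU


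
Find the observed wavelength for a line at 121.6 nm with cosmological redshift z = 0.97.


lam_obs = lam_emit * (1 + z) = 121.6 * (1 + 0.97) = 239.552

239.552 nm


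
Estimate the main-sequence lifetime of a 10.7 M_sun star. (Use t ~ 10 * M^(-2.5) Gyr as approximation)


t = 10 * M^(-2.5) = 10 * 10.7^(-2.5) = 0.0267

0.0267 Gyr


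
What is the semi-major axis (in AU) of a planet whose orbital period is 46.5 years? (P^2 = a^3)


a = P^(2/3) = 46.5^(2/3) = 12.9311

12.9311 AU


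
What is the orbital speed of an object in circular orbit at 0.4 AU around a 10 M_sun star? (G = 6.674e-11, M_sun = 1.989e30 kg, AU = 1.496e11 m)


v = sqrt(GM/r) = sqrt(6.674e-11 * 1.989e+31 / 5.984e+10) = 148941.1491

148941.1491 m/s


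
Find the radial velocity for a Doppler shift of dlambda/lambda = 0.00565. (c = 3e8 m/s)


v = (dlambda/lambda) * c = 0.00565 * 3e8 = 1.695e+06

1.695e+06 m/s


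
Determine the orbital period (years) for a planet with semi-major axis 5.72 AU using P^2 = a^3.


P = a^(3/2) = 5.72^1.5 = 13.6803

13.6803 years


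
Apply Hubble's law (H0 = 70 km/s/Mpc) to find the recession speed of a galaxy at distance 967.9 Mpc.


v = H0 * d = 70 * 967.9 = 67753.0

67753.0 km/s


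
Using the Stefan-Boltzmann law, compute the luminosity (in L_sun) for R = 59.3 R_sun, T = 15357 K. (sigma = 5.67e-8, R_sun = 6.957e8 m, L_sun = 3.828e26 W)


R = 59.3 * 6.957e8 m = 4.125501e+10 m. L = 4*pi*R^2*sigma*T^4 = 4*pi*(4.125501e+10)^2 * 5.67e-8 * 15357^4 = 6.744843131e+31 W. L/L_sun = 6.744843131e+31 / 3.828e26 = 176197.5739

176197.5739 L_sun


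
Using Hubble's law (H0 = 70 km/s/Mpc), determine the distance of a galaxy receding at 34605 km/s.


d = v / H0 = 34605 / 70 = 494.3571

494.3571 Mpc


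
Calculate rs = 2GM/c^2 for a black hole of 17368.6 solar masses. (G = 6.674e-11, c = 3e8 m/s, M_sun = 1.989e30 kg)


M = 17368.6 * 1.989e30 kg = 3.45461454e+34 kg. rs = 2GM/c^2 = 2 * 6.674e-11 * 3.45461454e+34 / (3e8)^2 = 5.124e+07

5.124e+07 m


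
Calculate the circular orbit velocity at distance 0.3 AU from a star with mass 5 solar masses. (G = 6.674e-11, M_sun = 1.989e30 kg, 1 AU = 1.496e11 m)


v = sqrt(GM/r) = sqrt(6.674e-11 * 9.945e+30 / 4.488e+10) = 121609.939

121609.939 m/s


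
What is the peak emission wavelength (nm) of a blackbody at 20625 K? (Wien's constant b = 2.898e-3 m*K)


lam_max = b / T = 2.898e-3 / 20625 = 1.405e-07 m = 140.5091 nm

140.5091 nm


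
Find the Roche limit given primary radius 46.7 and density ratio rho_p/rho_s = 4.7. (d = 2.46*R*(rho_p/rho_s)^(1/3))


d_Roche = 2.46 * 46.7 * 4.7^(1/3) = 192.4352

192.4352


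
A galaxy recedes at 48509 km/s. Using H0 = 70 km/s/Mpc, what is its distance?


d = v / H0 = 48509 / 70 = 692.9857

692.9857 Mpc


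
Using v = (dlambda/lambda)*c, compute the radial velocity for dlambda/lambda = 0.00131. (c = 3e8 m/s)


v = (dlambda/lambda) * c = 0.00131 * 3e8 = 393000.0

393000.0 m/s


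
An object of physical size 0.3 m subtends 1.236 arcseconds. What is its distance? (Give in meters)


D = size / theta_rad, theta_rad = 1.236 * pi/(180*3600) = 5.992e-06, D = 50064.2734

50064.2734 m


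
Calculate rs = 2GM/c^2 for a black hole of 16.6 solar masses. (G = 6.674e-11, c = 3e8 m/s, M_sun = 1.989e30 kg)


M = 16.6 * 1.989e30 kg = 3.30174e+31 kg. rs = 2GM/c^2 = 2 * 6.674e-11 * 3.30174e+31 / (3e8)^2 = 48968.4728

48968.4728 m


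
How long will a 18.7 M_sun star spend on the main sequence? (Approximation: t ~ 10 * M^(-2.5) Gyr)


t = 10 * M^(-2.5) = 10 * 18.7^(-2.5) = 0.0066

0.0066 Gyr


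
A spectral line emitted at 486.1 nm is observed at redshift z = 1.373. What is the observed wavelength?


lam_obs = lam_emit * (1 + z) = 486.1 * (1 + 1.373) = 1153.5153

1153.5153 nm


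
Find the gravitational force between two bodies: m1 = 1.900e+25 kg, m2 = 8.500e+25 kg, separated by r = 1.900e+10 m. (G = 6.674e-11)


F = G*m1*m2/r^2 = 6.674e-11 * 1.900e+25 * 8.500e+25 / (1.900e+10)^2 = 6.674e-11 * 1.615e+51 / 3.610e+20 = 2.986e+20

2.986e+20 N


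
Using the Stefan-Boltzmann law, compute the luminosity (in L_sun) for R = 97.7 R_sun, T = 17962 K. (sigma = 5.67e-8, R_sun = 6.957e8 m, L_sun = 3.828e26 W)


R = 97.7 * 6.957e8 m = 6.796989e+10 m. L = 4*pi*R^2*sigma*T^4 = 4*pi*(6.796989e+10)^2 * 5.67e-8 * 17962^4 = 3.426453365e+32 W. L/L_sun = 3.426453365e+32 / 3.828e26 = 895102.7598

895102.7598 L_sun


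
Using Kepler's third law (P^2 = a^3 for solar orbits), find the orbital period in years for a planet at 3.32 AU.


P = a^(3/2) = 3.32^1.5 = 6.0493

6.0493 years


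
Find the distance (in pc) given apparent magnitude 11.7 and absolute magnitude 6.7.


d = 10^((m - M + 5)/5) = 10^((11.7 - 6.7 + 5)/5) = 100.0

100.0 pc


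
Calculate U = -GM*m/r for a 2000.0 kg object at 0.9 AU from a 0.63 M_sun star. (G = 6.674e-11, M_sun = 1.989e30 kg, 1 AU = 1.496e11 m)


M = 0.63 * 1.989e30 kg = 1.25307e+30 kg; r = 0.9 AU * 1.496e11 m/AU = 1.3464e+11 m. U = -GM*m/r = -(6.674e-11 * 1.25307e+30 * 2000.0) / 1.3464e+11 = -1.242e+12

-1.242e+12 J


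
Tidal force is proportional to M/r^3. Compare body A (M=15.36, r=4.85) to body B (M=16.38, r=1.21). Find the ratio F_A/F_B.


Ratio = (M1/r1^3) / (M2/r2^3) = (15.36/4.85^3) / (16.38/1.21^3) = 0.0146

0.0146


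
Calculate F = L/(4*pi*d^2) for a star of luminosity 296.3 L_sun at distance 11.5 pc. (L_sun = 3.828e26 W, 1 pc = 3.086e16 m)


F = L / (4*pi*d^2) = 1.134e+29 / (4*pi*(3.549e+17)^2) = 7.166e-08

7.166e-08 W/m^2


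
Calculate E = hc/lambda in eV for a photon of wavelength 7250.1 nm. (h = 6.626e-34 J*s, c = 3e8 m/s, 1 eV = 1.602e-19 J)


E = hc/lambda = 6.626e-34 * 3e8 / 7.250e-06 = 2.742e-20 J = 0.1711 eV

0.1711 eV


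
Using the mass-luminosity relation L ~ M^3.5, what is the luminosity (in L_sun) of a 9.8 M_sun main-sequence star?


L/L_sun = (M/M_sun)^3.5 = 9.8^3.5 = 2946.397

2946.397 L_sun


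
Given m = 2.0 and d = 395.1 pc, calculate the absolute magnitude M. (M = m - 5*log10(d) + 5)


M = m - 5*log10(d) + 5 = 2.0 - 5*log10(395.1) + 5 = -5.9835

-5.9835


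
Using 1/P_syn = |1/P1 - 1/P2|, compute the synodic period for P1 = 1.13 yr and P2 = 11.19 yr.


1/P_syn = |1/P1 - 1/P2| = |1/1.13 - 1/11.19| => P_syn = 1.2569

1.2569 years


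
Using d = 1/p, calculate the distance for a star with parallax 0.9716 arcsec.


d = 1/p = 1/0.9716 = 1.0292

1.0292 pc


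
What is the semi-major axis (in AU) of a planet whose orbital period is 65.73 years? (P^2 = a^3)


a = P^(2/3) = 65.73^(2/3) = 16.287

16.287 AU


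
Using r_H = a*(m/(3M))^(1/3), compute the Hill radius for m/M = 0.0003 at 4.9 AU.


r_H = a * (m/3M)^(1/3) = 4.9 * (0.0003/3)^(1/3) = 0.2274

0.2274 AU


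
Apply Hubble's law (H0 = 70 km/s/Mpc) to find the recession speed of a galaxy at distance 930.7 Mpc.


v = H0 * d = 70 * 930.7 = 65149.0

65149.0 km/s


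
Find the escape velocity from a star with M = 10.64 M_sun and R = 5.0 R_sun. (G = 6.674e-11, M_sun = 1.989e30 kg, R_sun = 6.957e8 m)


M = 10.64 * 1.989e30 kg = 2.116296e+31 kg; R = 5.0 * 6.957e8 m = 3.4785e+09 m. v_esc = sqrt(2GM/R) = sqrt(2 * 6.674e-11 * 2.116296e+31 / 3.4785e+09) = 901156.6683

901156.6683 m/s


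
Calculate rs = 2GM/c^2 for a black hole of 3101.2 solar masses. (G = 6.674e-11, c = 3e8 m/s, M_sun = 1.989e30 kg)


M = 3101.2 * 1.989e30 kg = 6.1682868e+33 kg. rs = 2GM/c^2 = 2 * 6.674e-11 * 6.1682868e+33 / (3e8)^2 = 9.148e+06

9.148e+06 m


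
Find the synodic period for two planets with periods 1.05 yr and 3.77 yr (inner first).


1/P_syn = |1/P1 - 1/P2| = |1/1.05 - 1/3.77| => P_syn = 1.4553

1.4553 years


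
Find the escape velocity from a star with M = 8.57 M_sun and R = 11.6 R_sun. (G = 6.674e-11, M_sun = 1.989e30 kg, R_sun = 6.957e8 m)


M = 8.57 * 1.989e30 kg = 1.704573e+31 kg; R = 11.6 * 6.957e8 m = 8.07012e+09 m. v_esc = sqrt(2GM/R) = sqrt(2 * 6.674e-11 * 1.704573e+31 / 8.07012e+09) = 530977.2394

530977.2394 m/s


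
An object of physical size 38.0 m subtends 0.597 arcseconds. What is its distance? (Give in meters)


D = size / theta_rad, theta_rad = 0.597 * pi/(180*3600) = 2.894e-06, D = 1.313e+07

1.313e+07 m


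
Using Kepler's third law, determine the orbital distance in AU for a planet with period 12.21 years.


a = P^(2/3) = 12.21^(2/3) = 5.3025

5.3025 AU


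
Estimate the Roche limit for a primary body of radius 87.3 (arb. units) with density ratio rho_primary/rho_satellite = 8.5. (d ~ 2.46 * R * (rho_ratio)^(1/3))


d_Roche = 2.46 * 87.3 * 8.5^(1/3) = 438.284

438.284


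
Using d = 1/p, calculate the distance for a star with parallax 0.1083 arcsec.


d = 1/p = 1/0.1083 = 9.2336

9.2336 pc


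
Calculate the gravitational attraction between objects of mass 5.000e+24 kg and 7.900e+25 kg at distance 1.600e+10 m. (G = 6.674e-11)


F = G*m1*m2/r^2 = 6.674e-11 * 5.000e+24 * 7.900e+25 / (1.600e+10)^2 = 6.674e-11 * 3.950e+50 / 2.560e+20 = 1.030e+20

1.030e+20 N


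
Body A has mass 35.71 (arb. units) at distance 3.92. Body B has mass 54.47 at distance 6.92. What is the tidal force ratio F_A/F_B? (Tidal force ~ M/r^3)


Ratio = (M1/r1^3) / (M2/r2^3) = (35.71/3.92^3) / (54.47/6.92^3) = 3.6066

3.6066


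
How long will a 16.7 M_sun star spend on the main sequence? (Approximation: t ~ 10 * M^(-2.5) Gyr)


t = 10 * M^(-2.5) = 10 * 16.7^(-2.5) = 0.0088

0.0088 Gyr


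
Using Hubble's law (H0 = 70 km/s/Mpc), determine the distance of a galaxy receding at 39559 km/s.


d = v / H0 = 39559 / 70 = 565.1286

565.1286 Mpc


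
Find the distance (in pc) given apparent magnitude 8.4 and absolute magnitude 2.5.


d = 10^((m - M + 5)/5) = 10^((8.4 - 2.5 + 5)/5) = 151.3561

151.3561 pc


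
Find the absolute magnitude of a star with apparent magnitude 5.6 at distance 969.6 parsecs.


M = m - 5*log10(d) + 5 = 5.6 - 5*log10(969.6) + 5 = -4.333

-4.333


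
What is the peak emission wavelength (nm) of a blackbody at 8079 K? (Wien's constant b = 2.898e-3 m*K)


lam_max = b / T = 2.898e-3 / 8079 = 3.587e-07 m = 358.7078 nm

358.7078 nm


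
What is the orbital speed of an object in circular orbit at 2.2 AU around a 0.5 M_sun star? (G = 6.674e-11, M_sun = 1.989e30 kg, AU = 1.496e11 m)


v = sqrt(GM/r) = sqrt(6.674e-11 * 9.945e+29 / 3.291e+11) = 14200.9814

14200.9814 m/s


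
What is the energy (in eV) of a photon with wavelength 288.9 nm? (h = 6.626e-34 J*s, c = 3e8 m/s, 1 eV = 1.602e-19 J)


E = hc/lambda = 6.626e-34 * 3e8 / 2.889e-07 = 6.881e-19 J = 4.295 eV

4.295 eV


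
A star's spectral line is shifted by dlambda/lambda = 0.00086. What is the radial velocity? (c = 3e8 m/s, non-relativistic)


v = (dlambda/lambda) * c = 0.00086 * 3e8 = 258000.0

258000.0 m/s


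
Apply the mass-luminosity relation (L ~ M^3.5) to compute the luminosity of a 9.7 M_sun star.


L/L_sun = (M/M_sun)^3.5 = 9.7^3.5 = 2842.5039

2842.5039 L_sun


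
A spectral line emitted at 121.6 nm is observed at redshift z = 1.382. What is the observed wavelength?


lam_obs = lam_emit * (1 + z) = 121.6 * (1 + 1.382) = 289.6512

289.6512 nm


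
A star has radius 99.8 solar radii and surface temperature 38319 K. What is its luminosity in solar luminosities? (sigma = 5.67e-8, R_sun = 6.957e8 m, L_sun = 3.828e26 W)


R = 99.8 * 6.957e8 m = 6.943086e+10 m. L = 4*pi*R^2*sigma*T^4 = 4*pi*(6.943086e+10)^2 * 5.67e-8 * 38319^4 = 7.405505005e+33 W. L/L_sun = 7.405505005e+33 / 3.828e26 = 1.935e+07

1.935e+07 L_sun


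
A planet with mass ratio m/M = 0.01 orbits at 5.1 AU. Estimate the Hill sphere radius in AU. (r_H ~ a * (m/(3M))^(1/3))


r_H = a * (m/3M)^(1/3) = 5.1 * (0.01/3)^(1/3) = 0.7618

0.7618 AU


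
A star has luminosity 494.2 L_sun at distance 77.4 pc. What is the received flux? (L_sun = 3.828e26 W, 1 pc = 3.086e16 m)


F = L / (4*pi*d^2) = 1.892e+29 / (4*pi*(2.389e+18)^2) = 2.639e-09

2.639e-09 W/m^2


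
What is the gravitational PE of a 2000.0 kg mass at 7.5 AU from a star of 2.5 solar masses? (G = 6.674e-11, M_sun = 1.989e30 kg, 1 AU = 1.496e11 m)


M = 2.5 * 1.989e30 kg = 4.9725e+30 kg; r = 7.5 AU * 1.496e11 m/AU = 1.122e+12 m. U = -GM*m/r = -(6.674e-11 * 4.9725e+30 * 2000.0) / 1.122e+12 = -5.916e+11

-5.916e+11 J


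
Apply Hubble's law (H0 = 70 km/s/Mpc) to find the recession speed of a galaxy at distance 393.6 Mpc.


v = H0 * d = 70 * 393.6 = 27552.0

27552.0 km/s


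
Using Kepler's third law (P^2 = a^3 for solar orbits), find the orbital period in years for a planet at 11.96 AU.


P = a^(3/2) = 11.96^1.5 = 41.3615

41.3615 years


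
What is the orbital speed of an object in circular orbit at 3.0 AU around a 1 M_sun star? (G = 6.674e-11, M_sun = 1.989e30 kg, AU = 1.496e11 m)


v = sqrt(GM/r) = sqrt(6.674e-11 * 1.989e+30 / 4.488e+11) = 17198.2425

17198.2425 m/s


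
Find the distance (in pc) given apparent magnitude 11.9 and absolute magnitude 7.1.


d = 10^((m - M + 5)/5) = 10^((11.9 - 7.1 + 5)/5) = 91.2011

91.2011 pc


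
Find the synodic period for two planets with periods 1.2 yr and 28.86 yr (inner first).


1/P_syn = |1/P1 - 1/P2| = |1/1.2 - 1/28.86| => P_syn = 1.2521

1.2521 years


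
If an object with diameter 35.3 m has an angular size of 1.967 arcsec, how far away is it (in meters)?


D = size / theta_rad, theta_rad = 1.967 * pi/(180*3600) = 9.536e-06, D = 3.702e+06

3.702e+06 m


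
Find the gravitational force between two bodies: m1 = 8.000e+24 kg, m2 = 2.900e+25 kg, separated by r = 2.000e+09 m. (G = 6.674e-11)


F = G*m1*m2/r^2 = 6.674e-11 * 8.000e+24 * 2.900e+25 / (2.000e+09)^2 = 6.674e-11 * 2.320e+50 / 4.000e+18 = 3.871e+21

3.871e+21 N


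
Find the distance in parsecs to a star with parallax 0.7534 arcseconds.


d = 1/p = 1/0.7534 = 1.3273

1.3273 pc


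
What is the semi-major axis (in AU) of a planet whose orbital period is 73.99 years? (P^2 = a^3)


a = P^(2/3) = 73.99^(2/3) = 17.6244

17.6244 AU


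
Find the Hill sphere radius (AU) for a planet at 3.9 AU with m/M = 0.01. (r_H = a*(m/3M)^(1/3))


r_H = a * (m/3M)^(1/3) = 3.9 * (0.01/3)^(1/3) = 0.5826

0.5826 AU


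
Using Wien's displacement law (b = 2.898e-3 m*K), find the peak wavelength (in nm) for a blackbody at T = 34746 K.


lam_max = b / T = 2.898e-3 / 34746 = 8.341e-08 m = 83.4053 nm

83.4053 nm


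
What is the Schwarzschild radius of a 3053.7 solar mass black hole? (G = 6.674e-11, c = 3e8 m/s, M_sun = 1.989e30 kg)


M = 3053.7 * 1.989e30 kg = 6.0738093e+33 kg. rs = 2GM/c^2 = 2 * 6.674e-11 * 6.0738093e+33 / (3e8)^2 = 9.008e+06

9.008e+06 m


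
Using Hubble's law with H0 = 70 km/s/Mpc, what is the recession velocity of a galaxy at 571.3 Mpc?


v = H0 * d = 70 * 571.3 = 39991.0

39991.0 km/s


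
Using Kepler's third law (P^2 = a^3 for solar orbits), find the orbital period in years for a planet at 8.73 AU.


P = a^(3/2) = 8.73^1.5 = 25.7942

25.7942 years


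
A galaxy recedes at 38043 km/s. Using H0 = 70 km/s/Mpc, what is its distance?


d = v / H0 = 38043 / 70 = 543.4714

543.4714 Mpc


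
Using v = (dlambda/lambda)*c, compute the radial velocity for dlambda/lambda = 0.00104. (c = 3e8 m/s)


v = (dlambda/lambda) * c = 0.00104 * 3e8 = 312000.0

312000.0 m/s


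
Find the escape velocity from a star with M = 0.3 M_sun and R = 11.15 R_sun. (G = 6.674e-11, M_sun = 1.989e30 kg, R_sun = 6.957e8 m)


M = 0.3 * 1.989e30 kg = 5.967e+29 kg; R = 11.15 * 6.957e8 m = 7.757055e+09 m. v_esc = sqrt(2GM/R) = sqrt(2 * 6.674e-11 * 5.967e+29 / 7.757055e+09) = 101329.916

101329.916 m/s


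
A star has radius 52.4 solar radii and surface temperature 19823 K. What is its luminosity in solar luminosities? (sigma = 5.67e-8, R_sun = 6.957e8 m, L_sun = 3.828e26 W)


R = 52.4 * 6.957e8 m = 3.645468e+10 m. L = 4*pi*R^2*sigma*T^4 = 4*pi*(3.645468e+10)^2 * 5.67e-8 * 19823^4 = 1.462099833e+32 W. L/L_sun = 1.462099833e+32 / 3.828e26 = 381948.7547

381948.7547 L_sun


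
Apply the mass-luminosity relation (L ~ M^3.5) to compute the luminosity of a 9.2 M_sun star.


L/L_sun = (M/M_sun)^3.5 = 9.2^3.5 = 2361.8776

2361.8776 L_sun


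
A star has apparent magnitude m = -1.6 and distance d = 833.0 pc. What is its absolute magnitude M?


M = m - 5*log10(d) + 5 = -1.6 - 5*log10(833.0) + 5 = -11.2032

-11.2032


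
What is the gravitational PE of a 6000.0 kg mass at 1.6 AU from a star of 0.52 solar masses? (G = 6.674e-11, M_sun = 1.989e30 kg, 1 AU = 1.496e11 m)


M = 0.52 * 1.989e30 kg = 1.03428e+30 kg; r = 1.6 AU * 1.496e11 m/AU = 2.3936e+11 m. U = -GM*m/r = -(6.674e-11 * 1.03428e+30 * 6000.0) / 2.3936e+11 = -1.730e+12

-1.730e+12 J


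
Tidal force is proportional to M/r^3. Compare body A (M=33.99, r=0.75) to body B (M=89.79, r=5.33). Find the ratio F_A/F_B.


Ratio = (M1/r1^3) / (M2/r2^3) = (33.99/0.75^3) / (89.79/5.33^3) = 135.8692

135.8692


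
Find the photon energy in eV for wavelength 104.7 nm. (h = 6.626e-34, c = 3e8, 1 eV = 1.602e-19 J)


E = hc/lambda = 6.626e-34 * 3e8 / 1.047e-07 = 1.899e-18 J = 11.8512 eV

11.8512 eV


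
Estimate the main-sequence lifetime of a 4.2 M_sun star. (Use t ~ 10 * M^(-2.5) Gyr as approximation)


t = 10 * M^(-2.5) = 10 * 4.2^(-2.5) = 0.2766

0.2766 Gyr


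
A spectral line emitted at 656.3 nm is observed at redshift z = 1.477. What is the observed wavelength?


lam_obs = lam_emit * (1 + z) = 656.3 * (1 + 1.477) = 1625.6551

1625.6551 nm


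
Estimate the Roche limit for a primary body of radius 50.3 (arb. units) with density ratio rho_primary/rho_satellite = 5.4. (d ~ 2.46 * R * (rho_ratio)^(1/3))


d_Roche = 2.46 * 50.3 * 5.4^(1/3) = 217.0873

217.0873


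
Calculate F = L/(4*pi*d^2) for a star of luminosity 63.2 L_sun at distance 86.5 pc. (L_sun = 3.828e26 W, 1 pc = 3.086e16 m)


F = L / (4*pi*d^2) = 2.419e+28 / (4*pi*(2.669e+18)^2) = 2.702e-10

2.702e-10 W/m^2


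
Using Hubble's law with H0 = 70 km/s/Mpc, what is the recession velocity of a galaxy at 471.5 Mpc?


v = H0 * d = 70 * 471.5 = 33005.0

33005.0 km/s


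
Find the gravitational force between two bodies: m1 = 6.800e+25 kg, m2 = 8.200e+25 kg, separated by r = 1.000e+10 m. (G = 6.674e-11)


F = G*m1*m2/r^2 = 6.674e-11 * 6.800e+25 * 8.200e+25 / (1.000e+10)^2 = 6.674e-11 * 5.576e+51 / 1.000e+20 = 3.721e+21

3.721e+21 N


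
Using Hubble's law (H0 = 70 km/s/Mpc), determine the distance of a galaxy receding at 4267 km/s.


d = v / H0 = 4267 / 70 = 60.9571

60.9571 Mpc


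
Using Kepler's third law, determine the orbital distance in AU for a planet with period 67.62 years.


a = P^(2/3) = 67.62^(2/3) = 16.5978

16.5978 AU


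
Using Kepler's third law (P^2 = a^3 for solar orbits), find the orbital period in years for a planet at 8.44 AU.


P = a^(3/2) = 8.44^1.5 = 24.5196

24.5196 years


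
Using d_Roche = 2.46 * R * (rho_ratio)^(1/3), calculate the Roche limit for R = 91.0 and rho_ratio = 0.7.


d_Roche = 2.46 * 91.0 * 0.7^(1/3) = 198.7662

198.7662


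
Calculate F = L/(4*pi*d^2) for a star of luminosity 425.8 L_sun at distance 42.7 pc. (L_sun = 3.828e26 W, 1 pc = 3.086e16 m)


F = L / (4*pi*d^2) = 1.630e+29 / (4*pi*(1.318e+18)^2) = 7.470e-09

7.470e-09 W/m^2


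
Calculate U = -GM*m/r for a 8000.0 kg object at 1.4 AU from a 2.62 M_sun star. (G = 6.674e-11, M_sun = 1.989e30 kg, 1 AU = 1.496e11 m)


M = 2.62 * 1.989e30 kg = 5.21118e+30 kg; r = 1.4 AU * 1.496e11 m/AU = 2.0944e+11 m. U = -GM*m/r = -(6.674e-11 * 5.21118e+30 * 8000.0) / 2.0944e+11 = -1.328e+13

-1.328e+13 J


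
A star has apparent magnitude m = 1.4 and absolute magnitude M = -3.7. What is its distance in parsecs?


d = 10^((m - M + 5)/5) = 10^((1.4 - -3.7 + 5)/5) = 104.7129

104.7129 pc


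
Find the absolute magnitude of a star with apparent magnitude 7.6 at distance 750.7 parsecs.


M = m - 5*log10(d) + 5 = 7.6 - 5*log10(750.7) + 5 = -1.7773

-1.7773


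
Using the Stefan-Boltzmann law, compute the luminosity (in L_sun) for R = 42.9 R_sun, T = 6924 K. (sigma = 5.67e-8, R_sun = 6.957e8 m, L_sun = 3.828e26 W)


R = 42.9 * 6.957e8 m = 2.984553e+10 m. L = 4*pi*R^2*sigma*T^4 = 4*pi*(2.984553e+10)^2 * 5.67e-8 * 6924^4 = 1.458746244e+30 W. L/L_sun = 1.458746244e+30 / 3.828e26 = 3810.7269

3810.7269 L_sun


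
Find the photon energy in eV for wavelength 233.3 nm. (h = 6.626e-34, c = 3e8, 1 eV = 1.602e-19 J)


E = hc/lambda = 6.626e-34 * 3e8 / 2.333e-07 = 8.520e-19 J = 5.3186 eV

5.3186 eV


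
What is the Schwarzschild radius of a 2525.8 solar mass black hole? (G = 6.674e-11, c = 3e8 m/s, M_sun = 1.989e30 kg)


M = 2525.8 * 1.989e30 kg = 5.0238162e+33 kg. rs = 2GM/c^2 = 2 * 6.674e-11 * 5.0238162e+33 / (3e8)^2 = 7.451e+06

7.451e+06 m


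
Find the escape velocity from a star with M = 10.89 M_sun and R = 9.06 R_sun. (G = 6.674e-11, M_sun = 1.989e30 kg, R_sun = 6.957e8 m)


M = 10.89 * 1.989e30 kg = 2.166021e+31 kg; R = 9.06 * 6.957e8 m = 6.303042e+09 m. v_esc = sqrt(2GM/R) = sqrt(2 * 6.674e-11 * 2.166021e+31 / 6.303042e+09) = 677273.8849

677273.8849 m/s


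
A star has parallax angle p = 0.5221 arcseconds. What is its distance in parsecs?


d = 1/p = 1/0.5221 = 1.9153

1.9153 pc


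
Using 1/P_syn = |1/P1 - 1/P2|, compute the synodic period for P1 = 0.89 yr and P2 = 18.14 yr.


1/P_syn = |1/P1 - 1/P2| = |1/0.89 - 1/18.14| => P_syn = 0.9359

0.9359 years


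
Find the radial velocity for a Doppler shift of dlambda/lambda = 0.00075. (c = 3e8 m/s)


v = (dlambda/lambda) * c = 0.00075 * 3e8 = 225000.0

225000.0 m/s


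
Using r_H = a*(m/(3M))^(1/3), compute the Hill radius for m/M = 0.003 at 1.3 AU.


r_H = a * (m/3M)^(1/3) = 1.3 * (0.003/3)^(1/3) = 0.13

0.13 AU


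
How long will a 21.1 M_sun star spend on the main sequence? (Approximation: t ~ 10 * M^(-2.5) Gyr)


t = 10 * M^(-2.5) = 10 * 21.1^(-2.5) = 0.0049

0.0049 Gyr


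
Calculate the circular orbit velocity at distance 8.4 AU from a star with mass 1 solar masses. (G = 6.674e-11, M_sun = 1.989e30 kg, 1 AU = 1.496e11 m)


v = sqrt(GM/r) = sqrt(6.674e-11 * 1.989e+30 / 1.257e+12) = 10277.9157

10277.9157 m/s


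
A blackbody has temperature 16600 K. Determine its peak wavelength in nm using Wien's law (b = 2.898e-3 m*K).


lam_max = b / T = 2.898e-3 / 16600 = 1.746e-07 m = 174.5783 nm

174.5783 nm


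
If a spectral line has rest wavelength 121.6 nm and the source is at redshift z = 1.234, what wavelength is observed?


lam_obs = lam_emit * (1 + z) = 121.6 * (1 + 1.234) = 271.6544

271.6544 nm


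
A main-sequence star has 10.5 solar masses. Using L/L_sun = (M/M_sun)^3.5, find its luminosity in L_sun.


L/L_sun = (M/M_sun)^3.5 = 10.5^3.5 = 3751.1337

3751.1337 L_sun


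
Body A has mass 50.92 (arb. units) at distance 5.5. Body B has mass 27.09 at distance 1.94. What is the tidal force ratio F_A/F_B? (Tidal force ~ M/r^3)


Ratio = (M1/r1^3) / (M2/r2^3) = (50.92/5.5^3) / (27.09/1.94^3) = 0.0825

0.0825


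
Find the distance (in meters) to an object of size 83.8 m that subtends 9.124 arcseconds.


D = size / theta_rad, theta_rad = 9.124 * pi/(180*3600) = 4.423e-05, D = 1.894e+06

1.894e+06 m


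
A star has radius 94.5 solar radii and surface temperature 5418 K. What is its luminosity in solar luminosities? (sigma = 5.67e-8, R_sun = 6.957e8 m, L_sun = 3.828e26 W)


R = 94.5 * 6.957e8 m = 6.574365e+10 m. L = 4*pi*R^2*sigma*T^4 = 4*pi*(6.574365e+10)^2 * 5.67e-8 * 5418^4 = 2.653728872e+30 W. L/L_sun = 2.653728872e+30 / 3.828e26 = 6932.4161

6932.4161 L_sun


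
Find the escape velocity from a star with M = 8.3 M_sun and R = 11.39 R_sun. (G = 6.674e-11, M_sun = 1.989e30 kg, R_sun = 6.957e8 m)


M = 8.3 * 1.989e30 kg = 1.65087e+31 kg; R = 11.39 * 6.957e8 m = 7.924023e+09 m. v_esc = sqrt(2GM/R) = sqrt(2 * 6.674e-11 * 1.65087e+31 / 7.924023e+09) = 527341.1635

527341.1635 m/s


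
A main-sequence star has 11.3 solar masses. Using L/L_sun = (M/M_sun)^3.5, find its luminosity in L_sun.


L/L_sun = (M/M_sun)^3.5 = 11.3^3.5 = 4850.3665

4850.3665 L_sun


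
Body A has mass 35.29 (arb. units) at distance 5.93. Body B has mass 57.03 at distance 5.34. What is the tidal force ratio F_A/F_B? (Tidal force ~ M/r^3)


Ratio = (M1/r1^3) / (M2/r2^3) = (35.29/5.93^3) / (57.03/5.34^3) = 0.4519

0.4519


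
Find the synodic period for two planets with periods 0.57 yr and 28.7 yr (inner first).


1/P_syn = |1/P1 - 1/P2| = |1/0.57 - 1/28.7| => P_syn = 0.5815

0.5815 years


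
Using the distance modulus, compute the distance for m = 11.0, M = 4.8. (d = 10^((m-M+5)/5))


d = 10^((m - M + 5)/5) = 10^((11.0 - 4.8 + 5)/5) = 173.7801

173.7801 pc


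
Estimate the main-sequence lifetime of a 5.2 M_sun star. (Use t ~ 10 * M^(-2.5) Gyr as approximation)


t = 10 * M^(-2.5) = 10 * 5.2^(-2.5) = 0.1622

0.1622 Gyr


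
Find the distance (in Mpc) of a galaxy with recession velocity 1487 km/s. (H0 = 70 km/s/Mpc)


d = v / H0 = 1487 / 70 = 21.2429

21.2429 Mpc


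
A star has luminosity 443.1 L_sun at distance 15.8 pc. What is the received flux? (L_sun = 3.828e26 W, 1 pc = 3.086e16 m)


F = L / (4*pi*d^2) = 1.696e+29 / (4*pi*(4.876e+17)^2) = 5.678e-08

5.678e-08 W/m^2


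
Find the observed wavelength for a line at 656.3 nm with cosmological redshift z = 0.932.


lam_obs = lam_emit * (1 + z) = 656.3 * (1 + 0.932) = 1267.9716

1267.9716 nm


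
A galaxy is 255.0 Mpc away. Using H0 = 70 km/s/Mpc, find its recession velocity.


v = H0 * d = 70 * 255.0 = 17850.0

17850.0 km/s


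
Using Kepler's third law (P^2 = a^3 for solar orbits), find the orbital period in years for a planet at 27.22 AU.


P = a^(3/2) = 27.22^1.5 = 142.0143

142.0143 years


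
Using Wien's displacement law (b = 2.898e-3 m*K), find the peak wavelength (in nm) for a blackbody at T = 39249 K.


lam_max = b / T = 2.898e-3 / 39249 = 7.384e-08 m = 73.8363 nm

73.8363 nm


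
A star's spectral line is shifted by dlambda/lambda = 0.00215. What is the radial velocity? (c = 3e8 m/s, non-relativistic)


v = (dlambda/lambda) * c = 0.00215 * 3e8 = 645000.0

645000.0 m/s


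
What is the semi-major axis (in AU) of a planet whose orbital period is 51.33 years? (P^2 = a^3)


a = P^(2/3) = 51.33^(2/3) = 13.8117

13.8117 AU


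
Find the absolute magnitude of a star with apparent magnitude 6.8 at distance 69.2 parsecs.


M = m - 5*log10(d) + 5 = 6.8 - 5*log10(69.2) + 5 = 2.5995

2.5995


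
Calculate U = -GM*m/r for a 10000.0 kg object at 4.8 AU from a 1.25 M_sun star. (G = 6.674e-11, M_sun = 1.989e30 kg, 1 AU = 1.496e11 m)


M = 1.25 * 1.989e30 kg = 2.48625e+30 kg; r = 4.8 AU * 1.496e11 m/AU = 7.1808e+11 m. U = -GM*m/r = -(6.674e-11 * 2.48625e+30 * 10000.0) / 7.1808e+11 = -2.311e+12

-2.311e+12 J


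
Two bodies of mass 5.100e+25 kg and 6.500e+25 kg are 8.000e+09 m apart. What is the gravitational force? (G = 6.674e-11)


F = G*m1*m2/r^2 = 6.674e-11 * 5.100e+25 * 6.500e+25 / (8.000e+09)^2 = 6.674e-11 * 3.315e+51 / 6.400e+19 = 3.457e+21

3.457e+21 N


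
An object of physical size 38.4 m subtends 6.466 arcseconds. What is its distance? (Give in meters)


D = size / theta_rad, theta_rad = 6.466 * pi/(180*3600) = 3.135e-05, D = 1.225e+06

1.225e+06 m


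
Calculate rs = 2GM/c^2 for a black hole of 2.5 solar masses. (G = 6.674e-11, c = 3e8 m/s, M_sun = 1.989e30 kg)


M = 2.5 * 1.989e30 kg = 4.9725e+30 kg. rs = 2GM/c^2 = 2 * 6.674e-11 * 4.9725e+30 / (3e8)^2 = 7374.77

7374.77 m


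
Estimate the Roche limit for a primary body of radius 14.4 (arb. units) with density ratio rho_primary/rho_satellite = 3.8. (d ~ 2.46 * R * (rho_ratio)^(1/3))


d_Roche = 2.46 * 14.4 * 3.8^(1/3) = 55.2788

55.2788


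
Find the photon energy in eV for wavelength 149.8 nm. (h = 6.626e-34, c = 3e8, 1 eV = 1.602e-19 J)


E = hc/lambda = 6.626e-34 * 3e8 / 1.498e-07 = 1.327e-18 J = 8.2832 eV

8.2832 eV


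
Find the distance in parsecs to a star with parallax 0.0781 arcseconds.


d = 1/p = 1/0.0781 = 12.8041

12.8041 pc


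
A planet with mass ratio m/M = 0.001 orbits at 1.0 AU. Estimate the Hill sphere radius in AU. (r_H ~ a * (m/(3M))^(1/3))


r_H = a * (m/3M)^(1/3) = 1.0 * (0.001/3)^(1/3) = 0.0693

0.0693 AU


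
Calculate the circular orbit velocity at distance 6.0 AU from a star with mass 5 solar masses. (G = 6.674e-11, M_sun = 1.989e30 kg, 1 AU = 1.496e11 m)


v = sqrt(GM/r) = sqrt(6.674e-11 * 9.945e+30 / 8.976e+11) = 27192.809

27192.809 m/s


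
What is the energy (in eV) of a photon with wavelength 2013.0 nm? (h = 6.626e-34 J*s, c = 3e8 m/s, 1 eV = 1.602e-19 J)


E = hc/lambda = 6.626e-34 * 3e8 / 2.013e-06 = 9.875e-20 J = 0.6164 eV

0.6164 eV


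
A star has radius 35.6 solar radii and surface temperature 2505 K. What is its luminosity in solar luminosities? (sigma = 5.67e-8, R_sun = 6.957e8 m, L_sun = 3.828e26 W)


R = 35.6 * 6.957e8 m = 2.476692e+10 m. L = 4*pi*R^2*sigma*T^4 = 4*pi*(2.476692e+10)^2 * 5.67e-8 * 2505^4 = 1.72094839e+28 W. L/L_sun = 1.72094839e+28 / 3.828e26 = 44.9569

44.9569 L_sun


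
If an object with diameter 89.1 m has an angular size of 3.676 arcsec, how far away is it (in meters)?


D = size / theta_rad, theta_rad = 3.676 * pi/(180*3600) = 1.782e-05, D = 5.000e+06

5.000e+06 m


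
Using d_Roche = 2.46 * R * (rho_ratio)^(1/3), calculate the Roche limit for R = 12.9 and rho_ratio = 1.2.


d_Roche = 2.46 * 12.9 * 1.2^(1/3) = 33.7224

33.7224


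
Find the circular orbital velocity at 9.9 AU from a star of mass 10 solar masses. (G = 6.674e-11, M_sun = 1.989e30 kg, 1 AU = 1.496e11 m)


v = sqrt(GM/r) = sqrt(6.674e-11 * 1.989e+31 / 1.481e+12) = 29938.2974

29938.2974 m/s


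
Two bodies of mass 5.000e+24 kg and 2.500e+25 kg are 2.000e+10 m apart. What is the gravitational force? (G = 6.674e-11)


F = G*m1*m2/r^2 = 6.674e-11 * 5.000e+24 * 2.500e+25 / (2.000e+10)^2 = 6.674e-11 * 1.250e+50 / 4.000e+20 = 2.086e+19

2.086e+19 N


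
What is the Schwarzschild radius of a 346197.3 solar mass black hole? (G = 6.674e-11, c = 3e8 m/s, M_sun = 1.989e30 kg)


M = 346197.3 * 1.989e30 kg = 6.885864297e+35 kg. rs = 2GM/c^2 = 2 * 6.674e-11 * 6.885864297e+35 / (3e8)^2 = 1.021e+09

1.021e+09 m


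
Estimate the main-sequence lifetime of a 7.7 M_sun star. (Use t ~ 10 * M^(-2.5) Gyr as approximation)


t = 10 * M^(-2.5) = 10 * 7.7^(-2.5) = 0.0608

0.0608 Gyr


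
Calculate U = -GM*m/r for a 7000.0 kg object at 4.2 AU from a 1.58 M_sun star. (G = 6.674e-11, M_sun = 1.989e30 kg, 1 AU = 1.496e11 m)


M = 1.58 * 1.989e30 kg = 3.14262e+30 kg; r = 4.2 AU * 1.496e11 m/AU = 6.2832e+11 m. U = -GM*m/r = -(6.674e-11 * 3.14262e+30 * 7000.0) / 6.2832e+11 = -2.337e+12

-2.337e+12 J


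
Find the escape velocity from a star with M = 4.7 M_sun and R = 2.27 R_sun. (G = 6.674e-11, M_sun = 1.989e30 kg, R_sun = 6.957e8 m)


M = 4.7 * 1.989e30 kg = 9.3483e+30 kg; R = 2.27 * 6.957e8 m = 1.579239e+09 m. v_esc = sqrt(2GM/R) = sqrt(2 * 6.674e-11 * 9.3483e+30 / 1.579239e+09) = 888895.0531

888895.0531 m/s


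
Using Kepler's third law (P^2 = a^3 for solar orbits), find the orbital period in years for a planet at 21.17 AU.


P = a^(3/2) = 21.17^1.5 = 97.405

97.405 years


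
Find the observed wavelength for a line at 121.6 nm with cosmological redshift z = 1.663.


lam_obs = lam_emit * (1 + z) = 121.6 * (1 + 1.663) = 323.8208

323.8208 nm


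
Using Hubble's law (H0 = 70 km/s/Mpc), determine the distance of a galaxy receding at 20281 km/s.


d = v / H0 = 20281 / 70 = 289.7286

289.7286 Mpc


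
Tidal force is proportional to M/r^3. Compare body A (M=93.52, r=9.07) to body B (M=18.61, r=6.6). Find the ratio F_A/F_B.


Ratio = (M1/r1^3) / (M2/r2^3) = (93.52/9.07^3) / (18.61/6.6^3) = 1.9363

1.9363


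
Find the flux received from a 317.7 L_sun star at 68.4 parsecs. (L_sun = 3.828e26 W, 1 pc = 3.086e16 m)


F = L / (4*pi*d^2) = 1.216e+29 / (4*pi*(2.111e+18)^2) = 2.172e-09

2.172e-09 W/m^2


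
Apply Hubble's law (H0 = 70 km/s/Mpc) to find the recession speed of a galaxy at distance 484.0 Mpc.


v = H0 * d = 70 * 484.0 = 33880.0

33880.0 km/s


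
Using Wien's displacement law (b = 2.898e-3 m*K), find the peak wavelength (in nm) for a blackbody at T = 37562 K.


lam_max = b / T = 2.898e-3 / 37562 = 7.715e-08 m = 77.1524 nm

77.1524 nm


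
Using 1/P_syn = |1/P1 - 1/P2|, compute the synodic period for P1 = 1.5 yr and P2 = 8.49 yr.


1/P_syn = |1/P1 - 1/P2| = |1/1.5 - 1/8.49| => P_syn = 1.8219

1.8219 years


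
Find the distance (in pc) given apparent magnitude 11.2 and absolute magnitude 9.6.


d = 10^((m - M + 5)/5) = 10^((11.2 - 9.6 + 5)/5) = 20.893

20.893 pc


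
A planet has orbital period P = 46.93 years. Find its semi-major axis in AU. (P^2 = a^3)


a = P^(2/3) = 46.93^(2/3) = 13.0107

13.0107 AU


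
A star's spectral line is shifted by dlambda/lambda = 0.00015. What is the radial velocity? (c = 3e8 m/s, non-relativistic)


v = (dlambda/lambda) * c = 0.00015 * 3e8 = 45000.0

45000.0 m/s


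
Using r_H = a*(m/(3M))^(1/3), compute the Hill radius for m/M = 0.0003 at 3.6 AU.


r_H = a * (m/3M)^(1/3) = 3.6 * (0.0003/3)^(1/3) = 0.1671

0.1671 AU


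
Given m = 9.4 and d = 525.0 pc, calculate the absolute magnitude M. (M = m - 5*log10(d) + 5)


M = m - 5*log10(d) + 5 = 9.4 - 5*log10(525.0) + 5 = 0.7992

0.7992


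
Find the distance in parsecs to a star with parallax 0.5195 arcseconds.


d = 1/p = 1/0.5195 = 1.9249

1.9249 pc


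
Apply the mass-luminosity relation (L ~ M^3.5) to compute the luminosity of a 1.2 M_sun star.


L/L_sun = (M/M_sun)^3.5 = 1.2^3.5 = 1.8929

1.8929 L_sun


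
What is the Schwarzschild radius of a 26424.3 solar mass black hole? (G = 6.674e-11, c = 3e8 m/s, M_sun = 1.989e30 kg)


M = 26424.3 * 1.989e30 kg = 5.25579327e+34 kg. rs = 2GM/c^2 = 2 * 6.674e-11 * 5.25579327e+34 / (3e8)^2 = 7.795e+07

7.795e+07 m


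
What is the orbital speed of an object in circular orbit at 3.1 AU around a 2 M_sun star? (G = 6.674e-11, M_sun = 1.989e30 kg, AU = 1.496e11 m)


v = sqrt(GM/r) = sqrt(6.674e-11 * 3.978e+30 / 4.638e+11) = 23926.482

23926.482 m/s


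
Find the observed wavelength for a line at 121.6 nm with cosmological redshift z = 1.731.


lam_obs = lam_emit * (1 + z) = 121.6 * (1 + 1.731) = 332.0896

332.0896 nm


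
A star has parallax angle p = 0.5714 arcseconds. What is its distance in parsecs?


d = 1/p = 1/0.5714 = 1.7501

1.7501 pc
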